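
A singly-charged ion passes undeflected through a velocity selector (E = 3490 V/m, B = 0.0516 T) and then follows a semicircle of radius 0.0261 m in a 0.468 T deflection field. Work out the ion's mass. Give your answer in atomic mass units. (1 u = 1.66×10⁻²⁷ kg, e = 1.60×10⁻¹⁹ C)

m ≈ 17.4 u

v = E/B₁ = 6.76×10^4 m/s.
From r = mv/(qB₂), m = qB₂r/v = (1×1.60×10^-19)(0.468)(0.0261) / (6.76×10^4) = 2.89×10^-26 kg.
In atomic mass units: m = 2.89×10^-26 / 1.66×10^-27 = 17.4 u.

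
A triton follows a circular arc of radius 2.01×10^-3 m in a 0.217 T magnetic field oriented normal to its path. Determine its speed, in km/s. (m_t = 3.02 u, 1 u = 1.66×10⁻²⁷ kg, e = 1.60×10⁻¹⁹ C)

From qvB = mv²/r, v = qBr/m.
v = (1×1.60×10^-19)(0.217)(2.01×10^-3) / (5.01×10^-27) = 1.39×10^4 m/s.

v ≈ 13.9 km/s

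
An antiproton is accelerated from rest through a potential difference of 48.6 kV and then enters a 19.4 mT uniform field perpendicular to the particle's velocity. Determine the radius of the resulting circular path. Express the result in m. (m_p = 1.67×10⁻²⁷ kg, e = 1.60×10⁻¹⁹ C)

r ≈ 1.64 m

The kinetic energy gained is K = qV = (1×1.60×10^-19)(4.86×10^4) = 7.78×10^-15 J.
v = √(2K/m) = 3.05×10^6 m/s.
r = mv/(qB) = (1.67×10^-27)(3.05×10^6) / [(1×1.60×10^-19)(0.0194)] = 1.64 m.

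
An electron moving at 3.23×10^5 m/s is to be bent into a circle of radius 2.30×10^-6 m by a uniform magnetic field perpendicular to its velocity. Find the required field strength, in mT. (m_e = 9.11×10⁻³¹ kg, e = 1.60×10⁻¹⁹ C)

qvB = mv²/r gives B = mv/(qr).
B = (9.11×10^-31)(3.23×10^5) / [(1×1.60×10^-19)(2.30×10^-6)] = 0.800 T.

B ≈ 800 mT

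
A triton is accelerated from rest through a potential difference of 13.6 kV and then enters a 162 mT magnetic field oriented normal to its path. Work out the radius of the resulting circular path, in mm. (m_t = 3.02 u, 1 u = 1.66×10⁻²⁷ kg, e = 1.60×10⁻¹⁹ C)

r ≈ 180 mm

The kinetic energy gained is K = qV = (1×1.60×10^-19)(1.36×10^4) = 2.18×10^-15 J.
v = √(2K/m) = 9.32×10^5 m/s.
r = mv/(qB) = (5.01×10^-27)(9.32×10^5) / [(1×1.60×10^-19)(0.162)] = 0.180 m.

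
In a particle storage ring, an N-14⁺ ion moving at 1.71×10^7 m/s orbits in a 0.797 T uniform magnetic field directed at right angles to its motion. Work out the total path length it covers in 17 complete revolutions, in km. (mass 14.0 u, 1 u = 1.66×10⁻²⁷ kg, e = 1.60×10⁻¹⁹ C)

r = mv/(qB) = 3.12 m, so one revolution covers 2πr = 19.6 m.
In 17 revolutions: L = 17·2πr = 333 m.

L ≈ 0.333 km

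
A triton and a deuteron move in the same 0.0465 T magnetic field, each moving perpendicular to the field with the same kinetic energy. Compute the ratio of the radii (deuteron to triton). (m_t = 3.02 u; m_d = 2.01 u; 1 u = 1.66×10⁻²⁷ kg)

ratio ≈ 0.816

r = √(2mK)/(qB) ⇒ at equal K, r ∝ √m/q.
r_{deuteron}/r_{triton} = 0.816.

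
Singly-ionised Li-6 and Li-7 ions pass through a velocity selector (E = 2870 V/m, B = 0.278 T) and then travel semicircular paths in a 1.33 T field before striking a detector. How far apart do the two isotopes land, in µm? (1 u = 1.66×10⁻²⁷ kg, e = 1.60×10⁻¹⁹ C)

Δd ≈ 161 µm

Both emerge at v = E/B₁ = 1.03×10^4 m/s.
r = mv/(qB₂), so r₁ = 4.832×10^-4 m and r₂ = 5.637×10^-4 m, giving Δr = 8.05×10^-5 m.
After a semicircle each ion lands a diameter 2r from the entry slit, so the separation is 2Δr = 1.61×10^-4 m.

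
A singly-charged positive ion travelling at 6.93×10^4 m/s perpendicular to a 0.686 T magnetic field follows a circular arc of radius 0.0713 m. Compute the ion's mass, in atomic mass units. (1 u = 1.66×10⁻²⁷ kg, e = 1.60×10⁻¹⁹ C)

qvB = mv²/r ⇒ m = qBr/v.
m = (1×1.60×10^-19)(0.686)(0.0713) / (6.93×10^4) = 1.13×10^-25 kg = 68.0 u.

m ≈ 68.0 u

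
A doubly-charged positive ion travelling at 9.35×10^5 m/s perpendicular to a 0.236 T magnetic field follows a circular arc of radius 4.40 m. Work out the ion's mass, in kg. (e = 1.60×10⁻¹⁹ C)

m ≈ 3.55×10^-25 kg

qvB = mv²/r ⇒ m = qBr/v.
m = (2×1.60×10^-19)(0.236)(4.40) / (9.35×10^5) = 3.55×10^-25 kg.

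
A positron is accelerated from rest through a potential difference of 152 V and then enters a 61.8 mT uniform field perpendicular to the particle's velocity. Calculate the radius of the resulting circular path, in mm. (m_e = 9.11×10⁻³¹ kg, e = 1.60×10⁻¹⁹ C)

r ≈ 0.673 mm

The kinetic energy gained is K = qV = (1×1.60×10^-19)(152) = 2.43×10^-17 J.
v = √(2K/m) = 7.31×10^6 m/s.
r = mv/(qB) = (9.11×10^-31)(7.31×10^6) / [(1×1.60×10^-19)(0.0618)] = 6.73×10^-4 m.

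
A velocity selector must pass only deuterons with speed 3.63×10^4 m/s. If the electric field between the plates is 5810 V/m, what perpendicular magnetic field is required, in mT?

B ≈ 160 mT

qE = qvB ⇒ B = E/v = (5810) / (3.63×10^4) = 0.160 T.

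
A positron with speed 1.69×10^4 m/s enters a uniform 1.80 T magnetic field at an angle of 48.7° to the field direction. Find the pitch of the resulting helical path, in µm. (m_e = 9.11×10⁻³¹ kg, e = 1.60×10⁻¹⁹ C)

pitch ≈ 0.222 µm

The velocity component along B is v∥ = v cos48.7° = 1.12×10^4 m/s.
The cyclotron period T = 2πm/(qB) = 1.99×10^-11 s is set by m, q, B alone.
Pitch = v∥·T = (1.12×10^4)(1.99×10^-11) = 2.22×10^-7 m.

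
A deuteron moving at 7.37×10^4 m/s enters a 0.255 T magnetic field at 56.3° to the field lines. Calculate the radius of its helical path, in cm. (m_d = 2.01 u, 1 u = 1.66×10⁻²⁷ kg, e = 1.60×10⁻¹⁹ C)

Only the perpendicular component v⊥ = v sin56.3° = 6.13×10^4 m/s is bent by the field.
r = m v⊥ /(qB) = (3.34×10^-27)(6.13×10^4) / [(1×1.60×10^-19)(0.255)] = 5.01×10^-3 m.

r ≈ 0.501 cm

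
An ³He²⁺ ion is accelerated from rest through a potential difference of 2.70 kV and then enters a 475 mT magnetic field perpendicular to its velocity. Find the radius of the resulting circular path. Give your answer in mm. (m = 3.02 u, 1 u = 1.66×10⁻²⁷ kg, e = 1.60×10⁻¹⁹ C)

The kinetic energy gained is K = qV = (2×1.60×10^-19)(2700) = 8.64×10^-16 J.
v = √(2K/m) = 5.87×10^5 m/s.
r = mv/(qB) = (5.01×10^-27)(5.87×10^5) / [(2×1.60×10^-19)(0.475)] = 0.0194 m.

r ≈ 19.4 mm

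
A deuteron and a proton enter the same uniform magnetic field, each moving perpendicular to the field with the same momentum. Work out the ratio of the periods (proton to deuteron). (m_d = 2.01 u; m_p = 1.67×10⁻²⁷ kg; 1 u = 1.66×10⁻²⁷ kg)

ratio ≈ 0.501

T = 2πm/(qB) is independent of speed, so T₂/T₁ = (m₂/q₂)/(m₁/q₁).
T_{proton}/T_{deuteron} = (1.67×10^-27/1e) / (3.34×10^-27/1e) = 0.501.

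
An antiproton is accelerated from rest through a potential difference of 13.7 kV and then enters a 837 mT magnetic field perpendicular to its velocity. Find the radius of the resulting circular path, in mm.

r ≈ 20.2 mm

The kinetic energy gained is K = qV = (1×1.60×10^-19)(1.37×10^4) = 2.19×10^-15 J.
v = √(2K/m) = 1.62×10^6 m/s.
r = mv/(qB) = (1.67×10^-27)(1.62×10^6) / [(1×1.60×10^-19)(0.837)] = 0.0202 m.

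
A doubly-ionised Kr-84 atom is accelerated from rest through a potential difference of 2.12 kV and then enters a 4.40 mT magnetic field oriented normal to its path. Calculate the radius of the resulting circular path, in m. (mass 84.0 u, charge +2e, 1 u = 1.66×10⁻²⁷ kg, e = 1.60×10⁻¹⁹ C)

r ≈ 9.77 m

The kinetic energy gained is K = qV = (2×1.60×10^-19)(2120) = 6.78×10^-16 J.
v = √(2K/m) = 9.86×10^4 m/s.
r = mv/(qB) = (1.39×10^-25)(9.86×10^4) / [(2×1.60×10^-19)(4.40×10^-3)] = 9.77 m.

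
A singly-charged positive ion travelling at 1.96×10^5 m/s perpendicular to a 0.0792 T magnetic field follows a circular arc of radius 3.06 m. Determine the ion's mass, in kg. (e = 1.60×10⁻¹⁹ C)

qvB = mv²/r ⇒ m = qBr/v.
m = (1×1.60×10^-19)(0.0792)(3.06) / (1.96×10^5) = 1.98×10^-25 kg.

m ≈ 1.98×10^-25 kg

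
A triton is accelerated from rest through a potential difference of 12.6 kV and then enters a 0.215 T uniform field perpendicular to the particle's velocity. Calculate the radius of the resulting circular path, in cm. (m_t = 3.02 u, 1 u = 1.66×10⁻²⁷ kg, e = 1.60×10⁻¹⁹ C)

The kinetic energy gained is K = qV = (1×1.60×10^-19)(1.26×10^4) = 2.02×10^-15 J.
v = √(2K/m) = 8.97×10^5 m/s.
r = mv/(qB) = (5.01×10^-27)(8.97×10^5) / [(1×1.60×10^-19)(0.215)] = 0.131 m.

r ≈ 13.1 cm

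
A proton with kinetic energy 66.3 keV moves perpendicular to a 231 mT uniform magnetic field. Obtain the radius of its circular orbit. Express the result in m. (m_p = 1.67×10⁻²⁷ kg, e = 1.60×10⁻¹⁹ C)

r ≈ 0.161 m

Convert the energy: K = 66.3 keV = 1.06×10^-14 J.
v = √(2K/m) = √(2·1.06×10^-14/1.67×10^-27) = 3.56×10^6 m/s.
r = mv/(qB) = (1.67×10^-27)(3.56×10^6) / [(1×1.60×10^-19)(0.231)] = 0.161 m.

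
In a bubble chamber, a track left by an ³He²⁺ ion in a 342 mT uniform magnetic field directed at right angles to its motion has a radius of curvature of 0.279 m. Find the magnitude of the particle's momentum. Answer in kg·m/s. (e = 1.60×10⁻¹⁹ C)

p ≈ 3.05×10^-20 kg·m/s

Since qvB = mv²/r, the momentum p = mv = qBr.
p = (2×1.60×10^-19)(0.342)(0.279) = 3.05×10^-20 kg·m/s.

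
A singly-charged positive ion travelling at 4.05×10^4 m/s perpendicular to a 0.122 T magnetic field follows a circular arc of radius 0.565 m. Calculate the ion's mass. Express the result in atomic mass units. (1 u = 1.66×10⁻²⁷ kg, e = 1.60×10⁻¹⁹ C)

m ≈ 164 u

qvB = mv²/r ⇒ m = qBr/v.
m = (1×1.60×10^-19)(0.122)(0.565) / (4.05×10^4) = 2.72×10^-25 kg = 164 u.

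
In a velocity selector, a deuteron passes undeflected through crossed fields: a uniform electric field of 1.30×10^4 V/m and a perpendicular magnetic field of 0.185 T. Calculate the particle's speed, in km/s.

v ≈ 70.3 km/s

For zero net force, qE = qvB, so v = E/B.
v = (1.30×10^4) / (0.185) = 7.03×10^4 m/s.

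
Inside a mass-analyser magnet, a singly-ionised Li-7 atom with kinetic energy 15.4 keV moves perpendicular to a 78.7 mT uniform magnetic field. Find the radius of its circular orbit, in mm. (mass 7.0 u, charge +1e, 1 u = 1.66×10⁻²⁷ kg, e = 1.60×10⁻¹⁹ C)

Convert the energy: K = 15.4 keV = 2.46×10^-15 J.
v = √(2K/m) = √(2·2.46×10^-15/1.16×10^-26) = 6.51×10^5 m/s.
r = mv/(qB) = (1.16×10^-26)(6.51×10^5) / [(1×1.60×10^-19)(0.0787)] = 0.601 m.

r ≈ 601 mm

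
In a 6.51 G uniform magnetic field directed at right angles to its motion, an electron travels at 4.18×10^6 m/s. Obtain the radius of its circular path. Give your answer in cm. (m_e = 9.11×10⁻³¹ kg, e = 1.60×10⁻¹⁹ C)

r ≈ 3.66 cm

The magnetic force provides the centripetal force: qvB = mv²/r, so r = mv/(qB).
r = (9.11×10^-31 kg)(4.18×10^6 m/s) / [(1×1.60×10^-19 C)(6.51×10^-4 T)] = 0.0366 m.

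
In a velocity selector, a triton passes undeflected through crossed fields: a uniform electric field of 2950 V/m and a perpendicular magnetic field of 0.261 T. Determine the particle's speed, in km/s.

For zero net force, qE = qvB, so v = E/B.
v = (2950) / (0.261) = 1.13×10^4 m/s.

v ≈ 11.3 km/s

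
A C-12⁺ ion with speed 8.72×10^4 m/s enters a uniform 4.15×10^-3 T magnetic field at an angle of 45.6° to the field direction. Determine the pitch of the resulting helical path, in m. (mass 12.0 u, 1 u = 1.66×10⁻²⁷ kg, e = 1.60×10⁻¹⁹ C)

The velocity component along B is v∥ = v cos45.6° = 6.10×10^4 m/s.
The cyclotron period T = 2πm/(qB) = 1.88×10^-4 s is set by m, q, B alone.
Pitch = v∥·T = (6.10×10^4)(1.88×10^-4) = 11.5 m.

pitch ≈ 11.5 m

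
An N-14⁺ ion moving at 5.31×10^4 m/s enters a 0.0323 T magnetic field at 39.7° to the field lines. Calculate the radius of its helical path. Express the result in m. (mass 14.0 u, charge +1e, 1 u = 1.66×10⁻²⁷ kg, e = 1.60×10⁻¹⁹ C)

Only the perpendicular component v⊥ = v sin39.7° = 3.39×10^4 m/s is bent by the field.
r = m v⊥ /(qB) = (2.32×10^-26)(3.39×10^4) / [(1×1.60×10^-19)(0.0323)] = 0.153 m.

r ≈ 0.153 m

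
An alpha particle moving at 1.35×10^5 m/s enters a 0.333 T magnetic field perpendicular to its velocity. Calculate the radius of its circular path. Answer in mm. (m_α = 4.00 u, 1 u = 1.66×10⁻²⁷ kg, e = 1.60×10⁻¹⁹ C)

The magnetic force provides the centripetal force: qvB = mv²/r, so r = mv/(qB).
r = (6.64×10^-27 kg)(1.35×10^5 m/s) / [(2×1.60×10^-19 C)(0.333 T)] = 8.41×10^-3 m.

r ≈ 8.41 mm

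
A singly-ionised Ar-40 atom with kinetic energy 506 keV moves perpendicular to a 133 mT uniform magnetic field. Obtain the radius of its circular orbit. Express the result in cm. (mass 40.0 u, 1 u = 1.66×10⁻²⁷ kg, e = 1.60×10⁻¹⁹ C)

r ≈ 487 cm

Convert the energy: K = 506 keV = 8.10×10^-14 J.
v = √(2K/m) = √(2·8.10×10^-14/6.64×10^-26) = 1.56×10^6 m/s.
r = mv/(qB) = (6.64×10^-26)(1.56×10^6) / [(1×1.60×10^-19)(0.133)] = 4.87 m.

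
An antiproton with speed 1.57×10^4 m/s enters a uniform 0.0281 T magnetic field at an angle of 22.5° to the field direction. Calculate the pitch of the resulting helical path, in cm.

pitch ≈ 3.39 cm

The velocity component along B is v∥ = v cos22.5° = 1.45×10^4 m/s.
The cyclotron period T = 2πm/(qB) = 2.33×10^-6 s is set by m, q, B alone.
Pitch = v∥·T = (1.45×10^4)(2.33×10^-6) = 0.0339 m.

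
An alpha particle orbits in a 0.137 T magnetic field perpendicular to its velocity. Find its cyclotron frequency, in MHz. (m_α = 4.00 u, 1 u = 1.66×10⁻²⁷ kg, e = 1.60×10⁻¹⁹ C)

f = qB/(2πm) = (2×1.60×10^-19)(0.137) / [2π(6.64×10^-27)] = 1.05×10^6 Hz.

f ≈ 1.05 MHz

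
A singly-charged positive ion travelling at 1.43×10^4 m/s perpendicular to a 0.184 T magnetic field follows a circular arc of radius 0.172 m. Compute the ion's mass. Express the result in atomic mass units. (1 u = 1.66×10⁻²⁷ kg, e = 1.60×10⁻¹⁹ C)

qvB = mv²/r ⇒ m = qBr/v.
m = (1×1.60×10^-19)(0.184)(0.172) / (1.43×10^4) = 3.54×10^-25 kg = 213 u.

m ≈ 213 u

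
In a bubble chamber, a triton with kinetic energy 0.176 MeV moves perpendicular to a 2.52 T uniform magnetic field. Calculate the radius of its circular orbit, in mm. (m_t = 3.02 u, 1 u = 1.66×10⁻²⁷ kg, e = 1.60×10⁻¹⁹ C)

Convert the energy: K = 0.176 MeV = 2.82×10^-14 J.
v = √(2K/m) = √(2·2.82×10^-14/5.01×10^-27) = 3.35×10^6 m/s.
r = mv/(qB) = (5.01×10^-27)(3.35×10^6) / [(1×1.60×10^-19)(2.52)] = 0.0417 m.

r ≈ 41.7 mm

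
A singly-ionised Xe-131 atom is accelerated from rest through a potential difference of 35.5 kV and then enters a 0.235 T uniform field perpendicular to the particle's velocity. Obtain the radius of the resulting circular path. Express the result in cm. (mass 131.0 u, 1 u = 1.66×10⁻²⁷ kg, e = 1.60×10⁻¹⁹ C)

r ≈ 132 cm

The kinetic energy gained is K = qV = (1×1.60×10^-19)(3.55×10^4) = 5.68×10^-15 J.
v = √(2K/m) = 2.29×10^5 m/s.
r = mv/(qB) = (2.17×10^-25)(2.29×10^5) / [(1×1.60×10^-19)(0.235)] = 1.32 m.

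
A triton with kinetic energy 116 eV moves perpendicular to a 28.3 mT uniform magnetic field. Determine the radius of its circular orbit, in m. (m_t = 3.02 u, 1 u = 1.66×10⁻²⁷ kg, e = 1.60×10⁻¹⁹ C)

r ≈ 0.0953 m

Convert the energy: K = 116 eV = 1.86×10^-17 J.
v = √(2K/m) = √(2·1.86×10^-17/5.01×10^-27) = 8.60×10^4 m/s.
r = mv/(qB) = (5.01×10^-27)(8.60×10^4) / [(1×1.60×10^-19)(0.0283)] = 0.0953 m.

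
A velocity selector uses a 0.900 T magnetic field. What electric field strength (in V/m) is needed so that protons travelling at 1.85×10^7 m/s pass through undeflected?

qE = qvB ⇒ E = vB = (1.85×10^7)(0.900) = 1.67×10^7 V/m.

E ≈ 1.67×10^7 V/m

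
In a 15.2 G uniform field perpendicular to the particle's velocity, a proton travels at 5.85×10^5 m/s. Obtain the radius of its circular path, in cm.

The magnetic force provides the centripetal force: qvB = mv²/r, so r = mv/(qB).
r = (1.67×10^-27 kg)(5.85×10^5 m/s) / [(1×1.60×10^-19 C)(1.52×10^-3 T)] = 4.02 m.

r ≈ 402 cm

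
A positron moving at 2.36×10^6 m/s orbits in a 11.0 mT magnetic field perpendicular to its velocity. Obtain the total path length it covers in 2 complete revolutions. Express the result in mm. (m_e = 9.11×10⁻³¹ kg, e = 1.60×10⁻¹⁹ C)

L ≈ 15.4 mm

r = mv/(qB) = 1.22×10^-3 m, so one revolution covers 2πr = 7.68×10^-3 m.
In 2 revolutions: L = 2·2πr = 0.0154 m.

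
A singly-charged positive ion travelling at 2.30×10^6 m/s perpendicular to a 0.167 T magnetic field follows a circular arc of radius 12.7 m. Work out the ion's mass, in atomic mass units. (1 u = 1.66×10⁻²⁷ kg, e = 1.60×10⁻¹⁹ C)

m ≈ 88.9 u

qvB = mv²/r ⇒ m = qBr/v.
m = (1×1.60×10^-19)(0.167)(12.7) / (2.30×10^6) = 1.48×10^-25 kg = 88.9 u.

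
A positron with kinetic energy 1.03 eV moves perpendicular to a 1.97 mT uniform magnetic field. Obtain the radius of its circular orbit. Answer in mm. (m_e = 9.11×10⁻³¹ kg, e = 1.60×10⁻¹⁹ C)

Convert the energy: K = 1.03 eV = 1.65×10^-19 J.
v = √(2K/m) = √(2·1.65×10^-19/9.11×10^-31) = 6.01×10^5 m/s.
r = mv/(qB) = (9.11×10^-31)(6.01×10^5) / [(1×1.60×10^-19)(1.97×10^-3)] = 1.74×10^-3 m.

r ≈ 1.74 mm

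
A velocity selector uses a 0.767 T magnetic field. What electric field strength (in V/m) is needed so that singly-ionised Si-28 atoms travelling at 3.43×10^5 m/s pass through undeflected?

E ≈ 2.63×10^5 V/m

qE = qvB ⇒ E = vB = (3.43×10^5)(0.767) = 2.63×10^5 V/m.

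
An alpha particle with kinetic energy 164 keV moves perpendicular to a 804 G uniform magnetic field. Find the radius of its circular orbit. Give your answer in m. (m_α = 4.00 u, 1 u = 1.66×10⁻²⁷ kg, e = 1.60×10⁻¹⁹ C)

r ≈ 0.726 m

Convert the energy: K = 164 keV = 2.62×10^-14 J.
v = √(2K/m) = √(2·2.62×10^-14/6.64×10^-27) = 2.81×10^6 m/s.
r = mv/(qB) = (6.64×10^-27)(2.81×10^6) / [(2×1.60×10^-19)(0.0804)] = 0.726 m.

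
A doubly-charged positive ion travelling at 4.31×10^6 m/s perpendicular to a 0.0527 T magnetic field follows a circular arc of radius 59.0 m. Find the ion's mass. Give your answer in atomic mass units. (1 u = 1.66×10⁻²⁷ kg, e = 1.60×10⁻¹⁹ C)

m ≈ 139 u

qvB = mv²/r ⇒ m = qBr/v.
m = (2×1.60×10^-19)(0.0527)(59.0) / (4.31×10^6) = 2.31×10^-25 kg = 139 u.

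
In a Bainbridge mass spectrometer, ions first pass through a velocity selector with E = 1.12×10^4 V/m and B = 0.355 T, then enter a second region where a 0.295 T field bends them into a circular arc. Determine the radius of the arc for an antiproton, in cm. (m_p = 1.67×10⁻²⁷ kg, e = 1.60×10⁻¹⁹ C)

The selector passes v = E/B = 1.12×10^4/0.355 = 3.15×10^4 m/s.
In the deflection region, r = mv/(qB₂) = (1.67×10^-27)(3.15×10^4) / [(1×1.60×10^-19)(0.295)] = 1.12×10^-3 m.

r ≈ 0.112 cm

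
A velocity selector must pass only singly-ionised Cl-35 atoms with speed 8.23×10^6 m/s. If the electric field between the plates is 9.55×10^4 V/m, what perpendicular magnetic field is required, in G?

qE = qvB ⇒ B = E/v = (9.55×10^4) / (8.23×10^6) = 0.0116 T.

B ≈ 116 G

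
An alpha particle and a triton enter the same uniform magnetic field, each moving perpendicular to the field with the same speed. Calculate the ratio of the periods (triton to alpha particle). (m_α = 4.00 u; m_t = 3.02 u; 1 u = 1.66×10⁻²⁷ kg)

T = 2πm/(qB) is independent of speed, so T₂/T₁ = (m₂/q₂)/(m₁/q₁).
T_{triton}/T_{alpha particle} = (5.01×10^-27/1e) / (6.64×10^-27/2e) = 1.51.

ratio ≈ 1.51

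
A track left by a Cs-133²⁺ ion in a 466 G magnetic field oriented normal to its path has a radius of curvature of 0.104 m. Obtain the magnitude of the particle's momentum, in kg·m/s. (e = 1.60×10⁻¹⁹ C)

p ≈ 1.55×10^-21 kg·m/s

Since qvB = mv²/r, the momentum p = mv = qBr.
p = (2×1.60×10^-19)(0.0466)(0.104) = 1.55×10^-21 kg·m/s.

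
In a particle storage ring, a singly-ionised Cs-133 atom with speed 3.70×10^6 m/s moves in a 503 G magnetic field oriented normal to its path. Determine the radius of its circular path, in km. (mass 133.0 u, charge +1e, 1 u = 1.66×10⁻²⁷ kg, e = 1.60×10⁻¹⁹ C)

The magnetic force provides the centripetal force: qvB = mv²/r, so r = mv/(qB).
r = (2.21×10^-25 kg)(3.70×10^6 m/s) / [(1×1.60×10^-19 C)(0.0503 T)] = 102 m.

r ≈ 0.102 km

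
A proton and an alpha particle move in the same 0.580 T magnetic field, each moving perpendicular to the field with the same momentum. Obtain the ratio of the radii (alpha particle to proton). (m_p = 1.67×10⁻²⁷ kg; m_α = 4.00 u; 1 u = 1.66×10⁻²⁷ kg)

ratio ≈ 0.500

r = p/(qB) ⇒ at equal p, r ∝ 1/q.
r_{alpha particle}/r_{proton} = 0.500.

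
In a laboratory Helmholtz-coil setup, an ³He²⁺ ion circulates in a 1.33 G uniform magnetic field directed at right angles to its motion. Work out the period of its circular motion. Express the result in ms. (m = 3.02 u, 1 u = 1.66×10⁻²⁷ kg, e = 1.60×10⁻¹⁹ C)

The cyclotron period is independent of speed: T = 2πm/(qB).
T = 2π(5.01×10^-27) / [(2×1.60×10^-19)(1.33×10^-4)] = 7.40×10^-4 s.

T ≈ 0.740 ms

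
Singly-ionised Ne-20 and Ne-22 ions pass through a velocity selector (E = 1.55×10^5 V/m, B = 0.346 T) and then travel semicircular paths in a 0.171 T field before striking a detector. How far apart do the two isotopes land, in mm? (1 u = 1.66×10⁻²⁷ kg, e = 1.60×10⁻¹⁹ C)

Δd ≈ 109 mm

Both emerge at v = E/B₁ = 4.48×10^5 m/s.
r = mv/(qB₂), so r₁ = 0.5436 m and r₂ = 0.5980 m, giving Δr = 0.0544 m.
After a semicircle each ion lands a diameter 2r from the entry slit, so the separation is 2Δr = 0.109 m.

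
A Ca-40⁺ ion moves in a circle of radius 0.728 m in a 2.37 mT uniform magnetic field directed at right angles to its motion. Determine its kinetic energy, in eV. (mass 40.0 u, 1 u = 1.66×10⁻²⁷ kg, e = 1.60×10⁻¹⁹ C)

v = qBr/m = (1×1.60×10^-19)(2.37×10^-3)(0.728) / (6.64×10^-26) = 4160 m/s.
K = ½mv² = 0.5·(6.64×10^-26)·(4160)² = 5.74×10^-19 J = 3.59 eV.

K ≈ 3.59 eV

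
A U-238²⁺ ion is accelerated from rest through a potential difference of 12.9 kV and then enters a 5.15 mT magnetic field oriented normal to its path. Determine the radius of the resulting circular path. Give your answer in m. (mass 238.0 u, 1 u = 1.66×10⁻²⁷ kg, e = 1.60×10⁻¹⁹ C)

The kinetic energy gained is K = qV = (2×1.60×10^-19)(1.29×10^4) = 4.13×10^-15 J.
v = √(2K/m) = 1.45×10^5 m/s.
r = mv/(qB) = (3.95×10^-25)(1.45×10^5) / [(2×1.60×10^-19)(5.15×10^-3)] = 34.7 m.

r ≈ 34.7 m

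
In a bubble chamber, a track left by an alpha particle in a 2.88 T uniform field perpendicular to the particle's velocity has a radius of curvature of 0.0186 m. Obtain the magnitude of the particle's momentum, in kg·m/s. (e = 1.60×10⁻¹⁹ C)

Since qvB = mv²/r, the momentum p = mv = qBr.
p = (2×1.60×10^-19)(2.88)(0.0186) = 1.71×10^-20 kg·m/s.

p ≈ 1.71×10^-20 kg·m/s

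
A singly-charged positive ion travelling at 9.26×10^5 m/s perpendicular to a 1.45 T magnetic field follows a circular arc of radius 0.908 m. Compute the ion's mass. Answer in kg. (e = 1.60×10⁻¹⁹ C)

m ≈ 2.27×10^-25 kg

qvB = mv²/r ⇒ m = qBr/v.
m = (1×1.60×10^-19)(1.45)(0.908) / (9.26×10^5) = 2.27×10^-25 kg.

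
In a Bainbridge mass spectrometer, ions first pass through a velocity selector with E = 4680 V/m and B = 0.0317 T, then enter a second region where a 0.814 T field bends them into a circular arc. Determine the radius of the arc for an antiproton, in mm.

r ≈ 1.89 mm

The selector passes v = E/B = 4680/0.0317 = 1.48×10^5 m/s.
In the deflection region, r = mv/(qB₂) = (1.67×10^-27)(1.48×10^5) / [(1×1.60×10^-19)(0.814)] = 1.89×10^-3 m.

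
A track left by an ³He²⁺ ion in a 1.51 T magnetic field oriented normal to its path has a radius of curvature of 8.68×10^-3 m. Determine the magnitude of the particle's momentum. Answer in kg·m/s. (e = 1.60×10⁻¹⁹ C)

p ≈ 4.19×10^-21 kg·m/s

Since qvB = mv²/r, the momentum p = mv = qBr.
p = (2×1.60×10^-19)(1.51)(8.68×10^-3) = 4.19×10^-21 kg·m/s.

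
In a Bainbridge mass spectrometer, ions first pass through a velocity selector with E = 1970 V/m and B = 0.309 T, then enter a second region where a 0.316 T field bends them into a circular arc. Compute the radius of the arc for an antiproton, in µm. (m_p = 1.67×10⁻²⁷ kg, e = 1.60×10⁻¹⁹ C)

r ≈ 211 µm

The selector passes v = E/B = 1970/0.309 = 6380 m/s.
In the deflection region, r = mv/(qB₂) = (1.67×10^-27)(6380) / [(1×1.60×10^-19)(0.316)] = 2.11×10^-4 m.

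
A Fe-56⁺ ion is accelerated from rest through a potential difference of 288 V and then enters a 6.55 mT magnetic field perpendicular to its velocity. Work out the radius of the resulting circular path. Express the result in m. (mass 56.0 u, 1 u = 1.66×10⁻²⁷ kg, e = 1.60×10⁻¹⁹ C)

The kinetic energy gained is K = qV = (1×1.60×10^-19)(288) = 4.61×10^-17 J.
v = √(2K/m) = 3.15×10^4 m/s.
r = mv/(qB) = (9.30×10^-26)(3.15×10^4) / [(1×1.60×10^-19)(6.55×10^-3)] = 2.79 m.

r ≈ 2.79 m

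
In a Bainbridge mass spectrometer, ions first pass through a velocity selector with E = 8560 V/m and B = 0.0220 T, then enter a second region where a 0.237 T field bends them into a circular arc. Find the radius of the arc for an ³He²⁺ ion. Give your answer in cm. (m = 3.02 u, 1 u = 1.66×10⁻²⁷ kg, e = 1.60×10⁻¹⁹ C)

The selector passes v = E/B = 8560/0.0220 = 3.89×10^5 m/s.
In the deflection region, r = mv/(qB₂) = (5.01×10^-27)(3.89×10^5) / [(2×1.60×10^-19)(0.237)] = 0.0257 m.

r ≈ 2.57 cm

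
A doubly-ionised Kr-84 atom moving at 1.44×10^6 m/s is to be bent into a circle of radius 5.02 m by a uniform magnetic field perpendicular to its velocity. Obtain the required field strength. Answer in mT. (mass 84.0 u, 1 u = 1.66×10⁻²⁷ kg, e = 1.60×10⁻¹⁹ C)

B ≈ 125 mT

qvB = mv²/r gives B = mv/(qr).
B = (1.39×10^-25)(1.44×10^6) / [(2×1.60×10^-19)(5.02)] = 0.125 T.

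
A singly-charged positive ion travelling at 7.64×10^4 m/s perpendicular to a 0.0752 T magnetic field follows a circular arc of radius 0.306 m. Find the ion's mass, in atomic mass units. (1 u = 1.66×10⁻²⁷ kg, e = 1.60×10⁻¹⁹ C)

m ≈ 29.0 u

qvB = mv²/r ⇒ m = qBr/v.
m = (1×1.60×10^-19)(0.0752)(0.306) / (7.64×10^4) = 4.82×10^-26 kg = 29.0 u.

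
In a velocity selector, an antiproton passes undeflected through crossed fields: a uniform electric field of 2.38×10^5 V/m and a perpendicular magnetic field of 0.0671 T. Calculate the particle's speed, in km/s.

v ≈ 3550 km/s

For zero net force, qE = qvB, so v = E/B.
v = (2.38×10^5) / (0.0671) = 3.55×10^6 m/s.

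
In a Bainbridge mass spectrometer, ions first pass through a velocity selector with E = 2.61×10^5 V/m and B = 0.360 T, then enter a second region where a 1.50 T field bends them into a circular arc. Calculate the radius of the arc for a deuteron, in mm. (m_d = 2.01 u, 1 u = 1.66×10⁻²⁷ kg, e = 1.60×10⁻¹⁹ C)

The selector passes v = E/B = 2.61×10^5/0.360 = 7.25×10^5 m/s.
In the deflection region, r = mv/(qB₂) = (3.34×10^-27)(7.25×10^5) / [(1×1.60×10^-19)(1.50)] = 0.0101 m.

r ≈ 10.1 mm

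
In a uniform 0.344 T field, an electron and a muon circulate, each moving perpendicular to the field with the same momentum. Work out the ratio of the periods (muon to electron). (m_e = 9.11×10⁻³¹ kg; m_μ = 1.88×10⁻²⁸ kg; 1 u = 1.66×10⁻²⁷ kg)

T = 2πm/(qB) is independent of speed, so T₂/T₁ = (m₂/q₂)/(m₁/q₁).
T_{muon}/T_{electron} = (1.88×10^-28/1e) / (9.11×10^-31/1e) = 206.

ratio ≈ 206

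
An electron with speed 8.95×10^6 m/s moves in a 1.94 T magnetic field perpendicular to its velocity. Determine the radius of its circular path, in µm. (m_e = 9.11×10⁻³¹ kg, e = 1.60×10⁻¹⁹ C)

r ≈ 26.3 µm

The magnetic force provides the centripetal force: qvB = mv²/r, so r = mv/(qB).
r = (9.11×10^-31 kg)(8.95×10^6 m/s) / [(1×1.60×10^-19 C)(1.94 T)] = 2.63×10^-5 m.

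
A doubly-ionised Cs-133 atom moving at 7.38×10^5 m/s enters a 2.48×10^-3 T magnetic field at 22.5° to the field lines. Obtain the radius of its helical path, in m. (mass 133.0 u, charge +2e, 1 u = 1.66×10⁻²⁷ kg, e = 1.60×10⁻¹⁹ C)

Only the perpendicular component v⊥ = v sin22.5° = 2.82×10^5 m/s is bent by the field.
r = m v⊥ /(qB) = (2.21×10^-25)(2.82×10^5) / [(2×1.60×10^-19)(2.48×10^-3)] = 78.6 m.

r ≈ 78.6 m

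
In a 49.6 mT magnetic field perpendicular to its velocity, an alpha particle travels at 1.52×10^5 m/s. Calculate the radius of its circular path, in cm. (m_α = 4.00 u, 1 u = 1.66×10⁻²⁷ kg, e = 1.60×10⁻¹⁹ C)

The magnetic force provides the centripetal force: qvB = mv²/r, so r = mv/(qB).
r = (6.64×10^-27 kg)(1.52×10^5 m/s) / [(2×1.60×10^-19 C)(0.0496 T)] = 0.0636 m.

r ≈ 6.36 cm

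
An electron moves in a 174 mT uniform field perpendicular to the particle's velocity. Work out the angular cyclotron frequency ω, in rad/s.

ω = qB/m = (1×1.60×10^-19)(0.174) / (9.11×10^-31) = 3.06×10^10 rad/s.

ω ≈ 3.06×10^10 rad/s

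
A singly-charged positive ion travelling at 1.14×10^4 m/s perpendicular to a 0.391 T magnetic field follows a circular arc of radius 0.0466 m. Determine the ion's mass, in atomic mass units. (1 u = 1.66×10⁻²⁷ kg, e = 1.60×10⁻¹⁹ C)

qvB = mv²/r ⇒ m = qBr/v.
m = (1×1.60×10^-19)(0.391)(0.0466) / (1.14×10^4) = 2.56×10^-25 kg = 154 u.

m ≈ 154 u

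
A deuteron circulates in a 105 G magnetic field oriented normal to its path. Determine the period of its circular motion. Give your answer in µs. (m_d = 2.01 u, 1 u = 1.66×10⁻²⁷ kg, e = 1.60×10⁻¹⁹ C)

The cyclotron period is independent of speed: T = 2πm/(qB).
T = 2π(3.34×10^-27) / [(1×1.60×10^-19)(0.0105)] = 1.25×10^-5 s.

T ≈ 12.5 µs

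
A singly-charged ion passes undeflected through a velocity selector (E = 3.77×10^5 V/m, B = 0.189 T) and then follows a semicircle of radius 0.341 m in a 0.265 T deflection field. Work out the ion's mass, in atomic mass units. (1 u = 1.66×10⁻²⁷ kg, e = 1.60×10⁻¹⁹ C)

m ≈ 4.37 u

v = E/B₁ = 1.99×10^6 m/s.
From r = mv/(qB₂), m = qB₂r/v = (1×1.60×10^-19)(0.265)(0.341) / (1.99×10^6) = 7.25×10^-27 kg.
In atomic mass units: m = 7.25×10^-27 / 1.66×10^-27 = 4.37 u.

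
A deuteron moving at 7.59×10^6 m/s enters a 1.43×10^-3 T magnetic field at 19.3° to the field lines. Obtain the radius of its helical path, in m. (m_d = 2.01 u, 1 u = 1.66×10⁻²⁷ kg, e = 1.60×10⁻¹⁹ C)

Only the perpendicular component v⊥ = v sin19.3° = 2.51×10^6 m/s is bent by the field.
r = m v⊥ /(qB) = (3.34×10^-27)(2.51×10^6) / [(1×1.60×10^-19)(1.43×10^-3)] = 36.6 m.

r ≈ 36.6 m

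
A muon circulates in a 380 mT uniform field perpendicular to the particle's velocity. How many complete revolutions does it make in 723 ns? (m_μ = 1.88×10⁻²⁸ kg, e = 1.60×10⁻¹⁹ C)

T = 2πm/(qB) = 2π(1.88×10^-28) / [(1×1.60×10^-19)(0.380)] = 1.9428×10^-8 s.
N = t/T = 7.23×10^-7 / 1.9428×10^-8 ≈ 37.21, so 37 complete revolutions.

N = 37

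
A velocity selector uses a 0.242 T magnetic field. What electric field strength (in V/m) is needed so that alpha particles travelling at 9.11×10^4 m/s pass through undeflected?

E ≈ 2.20×10^4 V/m

qE = qvB ⇒ E = vB = (9.11×10^4)(0.242) = 2.20×10^4 V/m.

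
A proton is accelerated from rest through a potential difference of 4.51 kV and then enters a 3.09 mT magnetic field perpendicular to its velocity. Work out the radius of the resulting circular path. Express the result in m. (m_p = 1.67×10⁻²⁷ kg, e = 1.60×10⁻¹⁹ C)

r ≈ 3.14 m

The kinetic energy gained is K = qV = (1×1.60×10^-19)(4510) = 7.22×10^-16 J.
v = √(2K/m) = 9.30×10^5 m/s.
r = mv/(qB) = (1.67×10^-27)(9.30×10^5) / [(1×1.60×10^-19)(3.09×10^-3)] = 3.14 m.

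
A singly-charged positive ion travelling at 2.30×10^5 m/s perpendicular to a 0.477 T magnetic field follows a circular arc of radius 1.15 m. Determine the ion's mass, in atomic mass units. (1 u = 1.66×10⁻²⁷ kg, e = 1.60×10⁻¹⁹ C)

qvB = mv²/r ⇒ m = qBr/v.
m = (1×1.60×10^-19)(0.477)(1.15) / (2.30×10^5) = 3.82×10^-25 kg = 230 u.

m ≈ 230 u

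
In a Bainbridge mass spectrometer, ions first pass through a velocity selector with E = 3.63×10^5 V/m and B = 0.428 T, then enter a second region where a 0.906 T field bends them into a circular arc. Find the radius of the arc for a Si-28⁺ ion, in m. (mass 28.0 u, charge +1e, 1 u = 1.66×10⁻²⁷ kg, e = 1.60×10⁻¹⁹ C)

The selector passes v = E/B = 3.63×10^5/0.428 = 8.48×10^5 m/s.
In the deflection region, r = mv/(qB₂) = (4.65×10^-26)(8.48×10^5) / [(1×1.60×10^-19)(0.906)] = 0.272 m.

r ≈ 0.272 m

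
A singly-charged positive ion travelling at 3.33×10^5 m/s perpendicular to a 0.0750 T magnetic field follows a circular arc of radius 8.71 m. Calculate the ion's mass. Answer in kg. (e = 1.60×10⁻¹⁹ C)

qvB = mv²/r ⇒ m = qBr/v.
m = (1×1.60×10^-19)(0.0750)(8.71) / (3.33×10^5) = 3.14×10^-25 kg.

m ≈ 3.14×10^-25 kg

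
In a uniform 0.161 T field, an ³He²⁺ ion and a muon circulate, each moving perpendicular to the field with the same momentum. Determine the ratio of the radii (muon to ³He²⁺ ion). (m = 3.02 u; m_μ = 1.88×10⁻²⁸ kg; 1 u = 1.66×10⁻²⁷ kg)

ratio ≈ 2.00

r = p/(qB) ⇒ at equal p, r ∝ 1/q.
r_{muon}/r_{³He²⁺ ion} = 2.00.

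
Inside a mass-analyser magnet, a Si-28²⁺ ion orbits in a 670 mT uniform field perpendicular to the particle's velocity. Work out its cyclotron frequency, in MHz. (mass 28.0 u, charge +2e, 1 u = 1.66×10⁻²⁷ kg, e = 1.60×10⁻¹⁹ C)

f = qB/(2πm) = (2×1.60×10^-19)(0.670) / [2π(4.65×10^-26)] = 7.34×10^5 Hz.

f ≈ 0.734 MHz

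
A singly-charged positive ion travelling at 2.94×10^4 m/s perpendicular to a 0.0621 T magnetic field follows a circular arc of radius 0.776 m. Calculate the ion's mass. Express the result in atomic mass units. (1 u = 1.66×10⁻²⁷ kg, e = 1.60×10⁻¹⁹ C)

m ≈ 158 u

qvB = mv²/r ⇒ m = qBr/v.
m = (1×1.60×10^-19)(0.0621)(0.776) / (2.94×10^4) = 2.62×10^-25 kg = 158 u.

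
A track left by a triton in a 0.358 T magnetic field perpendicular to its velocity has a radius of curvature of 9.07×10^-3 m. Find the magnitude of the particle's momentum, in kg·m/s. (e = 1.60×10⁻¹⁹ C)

p ≈ 5.20×10^-22 kg·m/s

Since qvB = mv²/r, the momentum p = mv = qBr.
p = (1×1.60×10^-19)(0.358)(9.07×10^-3) = 5.20×10^-22 kg·m/s.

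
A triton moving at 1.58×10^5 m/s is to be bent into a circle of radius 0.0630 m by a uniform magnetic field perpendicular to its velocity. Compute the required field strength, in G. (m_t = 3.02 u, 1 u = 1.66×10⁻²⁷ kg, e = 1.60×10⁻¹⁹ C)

qvB = mv²/r gives B = mv/(qr).
B = (5.01×10^-27)(1.58×10^5) / [(1×1.60×10^-19)(0.0630)] = 0.0786 T.

B ≈ 786 G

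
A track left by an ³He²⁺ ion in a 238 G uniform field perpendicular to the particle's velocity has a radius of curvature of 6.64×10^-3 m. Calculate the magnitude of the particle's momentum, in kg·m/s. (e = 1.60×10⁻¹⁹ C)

p ≈ 5.06×10^-23 kg·m/s

Since qvB = mv²/r, the momentum p = mv = qBr.
p = (2×1.60×10^-19)(0.0238)(6.64×10^-3) = 5.06×10^-23 kg·m/s.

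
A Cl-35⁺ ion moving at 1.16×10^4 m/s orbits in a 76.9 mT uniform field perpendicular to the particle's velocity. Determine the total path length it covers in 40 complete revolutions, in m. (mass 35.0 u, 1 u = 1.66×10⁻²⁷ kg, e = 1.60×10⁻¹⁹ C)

r = mv/(qB) = 0.0548 m, so one revolution covers 2πr = 0.344 m.
In 40 revolutions: L = 40·2πr = 13.8 m.

L ≈ 13.8 m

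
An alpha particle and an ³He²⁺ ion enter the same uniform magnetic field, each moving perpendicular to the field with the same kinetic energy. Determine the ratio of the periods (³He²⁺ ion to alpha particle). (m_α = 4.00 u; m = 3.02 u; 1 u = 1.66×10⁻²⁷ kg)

T = 2πm/(qB) is independent of speed, so T₂/T₁ = (m₂/q₂)/(m₁/q₁).
T_{³He²⁺ ion}/T_{alpha particle} = (5.01×10^-27/2e) / (6.64×10^-27/2e) = 0.755.

ratio ≈ 0.755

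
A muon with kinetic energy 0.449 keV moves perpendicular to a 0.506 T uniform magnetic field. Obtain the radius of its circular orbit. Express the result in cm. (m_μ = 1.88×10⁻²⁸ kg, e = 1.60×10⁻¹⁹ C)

r ≈ 0.203 cm

Convert the energy: K = 0.449 keV = 7.18×10^-17 J.
v = √(2K/m) = √(2·7.18×10^-17/1.88×10^-28) = 8.74×10^5 m/s.
r = mv/(qB) = (1.88×10^-28)(8.74×10^5) / [(1×1.60×10^-19)(0.506)] = 2.03×10^-3 m.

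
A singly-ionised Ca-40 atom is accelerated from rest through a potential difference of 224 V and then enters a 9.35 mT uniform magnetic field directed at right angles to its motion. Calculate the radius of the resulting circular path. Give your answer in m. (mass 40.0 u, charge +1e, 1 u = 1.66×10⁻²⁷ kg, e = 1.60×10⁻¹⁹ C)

The kinetic energy gained is K = qV = (1×1.60×10^-19)(224) = 3.58×10^-17 J.
v = √(2K/m) = 3.29×10^4 m/s.
r = mv/(qB) = (6.64×10^-26)(3.29×10^4) / [(1×1.60×10^-19)(9.35×10^-3)] = 1.46 m.

r ≈ 1.46 m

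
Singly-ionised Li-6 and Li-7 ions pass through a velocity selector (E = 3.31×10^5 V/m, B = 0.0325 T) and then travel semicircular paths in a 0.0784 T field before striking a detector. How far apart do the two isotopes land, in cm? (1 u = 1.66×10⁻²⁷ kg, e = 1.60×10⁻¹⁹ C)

Δd ≈ 270 cm

Both emerge at v = E/B₁ = 1.02×10^7 m/s.
r = mv/(qB₂), so r₁ = 8.09 m and r₂ = 9.43 m, giving Δr = 1.35 m.
After a semicircle each ion lands a diameter 2r from the entry slit, so the separation is 2Δr = 2.70 m.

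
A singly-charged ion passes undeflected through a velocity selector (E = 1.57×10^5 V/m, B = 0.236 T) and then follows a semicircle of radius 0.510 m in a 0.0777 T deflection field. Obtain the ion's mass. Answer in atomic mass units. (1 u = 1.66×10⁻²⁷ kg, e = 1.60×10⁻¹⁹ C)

m ≈ 5.74 u

v = E/B₁ = 6.65×10^5 m/s.
From r = mv/(qB₂), m = qB₂r/v = (1×1.60×10^-19)(0.0777)(0.510) / (6.65×10^5) = 9.53×10^-27 kg.
In atomic mass units: m = 9.53×10^-27 / 1.66×10^-27 = 5.74 u.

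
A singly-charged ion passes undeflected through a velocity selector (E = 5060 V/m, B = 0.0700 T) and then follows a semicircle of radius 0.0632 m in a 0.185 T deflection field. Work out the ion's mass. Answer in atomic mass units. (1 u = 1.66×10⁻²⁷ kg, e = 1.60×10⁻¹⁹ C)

m ≈ 15.6 u

v = E/B₁ = 7.23×10^4 m/s.
From r = mv/(qB₂), m = qB₂r/v = (1×1.60×10^-19)(0.185)(0.0632) / (7.23×10^4) = 2.59×10^-26 kg.
In atomic mass units: m = 2.59×10^-26 / 1.66×10^-27 = 15.6 u.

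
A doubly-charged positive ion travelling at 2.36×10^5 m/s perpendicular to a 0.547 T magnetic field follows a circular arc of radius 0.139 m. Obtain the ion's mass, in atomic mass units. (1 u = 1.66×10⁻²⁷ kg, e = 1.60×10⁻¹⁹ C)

m ≈ 62.1 u

qvB = mv²/r ⇒ m = qBr/v.
m = (2×1.60×10^-19)(0.547)(0.139) / (2.36×10^5) = 1.03×10^-25 kg = 62.1 u.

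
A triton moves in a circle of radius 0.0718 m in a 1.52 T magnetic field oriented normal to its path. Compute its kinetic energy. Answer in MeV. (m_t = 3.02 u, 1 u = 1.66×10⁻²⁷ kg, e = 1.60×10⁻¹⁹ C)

v = qBr/m = (1×1.60×10^-19)(1.52)(0.0718) / (5.01×10^-27) = 3.48×10^6 m/s.
K = ½mv² = 0.5·(5.01×10^-27)·(3.48×10^6)² = 3.04×10^-14 J = 0.190 MeV.

K ≈ 0.190 MeV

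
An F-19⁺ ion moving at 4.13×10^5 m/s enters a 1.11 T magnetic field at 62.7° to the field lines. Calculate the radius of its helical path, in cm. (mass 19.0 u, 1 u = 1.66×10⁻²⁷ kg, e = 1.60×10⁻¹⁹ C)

Only the perpendicular component v⊥ = v sin62.7° = 3.67×10^5 m/s is bent by the field.
r = m v⊥ /(qB) = (3.15×10^-26)(3.67×10^5) / [(1×1.60×10^-19)(1.11)] = 0.0652 m.

r ≈ 6.52 cm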